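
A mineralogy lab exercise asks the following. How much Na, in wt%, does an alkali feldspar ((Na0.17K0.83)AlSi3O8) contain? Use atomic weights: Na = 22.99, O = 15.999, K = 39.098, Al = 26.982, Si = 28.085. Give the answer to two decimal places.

Molar mass of (Na0.17K0.83)AlSi3O8: 0.17·22.99 + 0.83·39.098 + 1·26.982 + 3·28.085 + 8·15.999 = 275.589 g/mol.
Mass of Na per formula unit: 0.17 × 22.99 = 3.908 g.
Weight fraction Na = 3.908 / 275.589 = 0.0142.

1.42 wt%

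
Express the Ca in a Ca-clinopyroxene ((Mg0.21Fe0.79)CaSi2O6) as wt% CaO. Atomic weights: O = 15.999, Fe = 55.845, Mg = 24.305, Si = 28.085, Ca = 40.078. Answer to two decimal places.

23.22 wt%

M((Mg0.21Fe0.79)CaSi2O6) = 241.464 g/mol; M(CaO) = 56.077 g/mol.
Moles CaO per formula unit = 1 Ca ÷ 1 = 1.0000.
CaO fraction = (1.0000 × 56.077) / 241.464 = 56.077/241.464 = 0.2322.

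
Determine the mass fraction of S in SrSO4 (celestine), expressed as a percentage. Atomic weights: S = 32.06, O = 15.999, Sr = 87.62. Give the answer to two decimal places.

17.45 mass %

M(SrSO4) = 183.676 g/mol.
S contributes 1 × 32.06 = 32.060 g per mole.
32.060/183.676 = 0.1745 → 17.45%.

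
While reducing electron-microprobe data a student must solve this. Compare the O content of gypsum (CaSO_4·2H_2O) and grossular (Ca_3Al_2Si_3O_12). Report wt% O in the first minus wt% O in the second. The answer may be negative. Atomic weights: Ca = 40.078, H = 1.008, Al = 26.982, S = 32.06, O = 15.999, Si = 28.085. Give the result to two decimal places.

13.14 percentage points

First mineral: 95.994 g O in 172.164 g formula = 55.76 wt% O.
Second mineral: 191.988 g O in 450.441 g formula = 42.62 wt% O.
55.76% − 42.62% gives a difference of 13.14 percentage points.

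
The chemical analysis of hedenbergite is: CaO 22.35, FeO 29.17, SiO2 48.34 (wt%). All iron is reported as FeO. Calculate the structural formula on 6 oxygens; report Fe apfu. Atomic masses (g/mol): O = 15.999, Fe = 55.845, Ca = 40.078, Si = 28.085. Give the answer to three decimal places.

1.009 Fe apfu

CaO: 22.35/56.077 = 0.39856 mol → 0.39856 mol Ca, 0.39856 mol O.
FeO: 29.17/71.844 = 0.40602 mol → 0.40602 mol Fe, 0.40602 mol O.
SiO2: 48.34/60.083 = 0.80455 mol → 0.80455 mol Si, 1.60910 mol O.
Total oxygen = 2.41368 mol. Normalization factor = 6/2.41368 = 2.48583.
Fe per 6 O = 0.40602 × 2.48583 = 1.009.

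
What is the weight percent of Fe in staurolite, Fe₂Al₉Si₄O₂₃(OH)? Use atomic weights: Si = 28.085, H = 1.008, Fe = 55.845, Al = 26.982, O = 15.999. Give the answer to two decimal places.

Formula mass = 2*55.845 + 9*26.982 + 4*28.085 + 24*15.999 + 1*1.008 = 851.852 g/mol, of which 111.690 g is Fe.
So Fe makes up 111.690/851.852 = 0.1311 of the mass, i.e. 13.11%.

13.11 mass %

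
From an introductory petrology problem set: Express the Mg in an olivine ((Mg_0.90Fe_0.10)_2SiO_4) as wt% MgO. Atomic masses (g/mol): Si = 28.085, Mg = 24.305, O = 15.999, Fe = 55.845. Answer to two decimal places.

49.35 wt%

M((Mg_0.90Fe_0.10)_2SiO_4) = 146.999 g/mol; M(MgO) = 40.304 g/mol.
Moles MgO per formula unit = 1.80 Mg ÷ 1 = 1.8000.
MgO fraction = (1.8000 × 40.304) / 146.999 = 72.547/146.999 = 0.4935.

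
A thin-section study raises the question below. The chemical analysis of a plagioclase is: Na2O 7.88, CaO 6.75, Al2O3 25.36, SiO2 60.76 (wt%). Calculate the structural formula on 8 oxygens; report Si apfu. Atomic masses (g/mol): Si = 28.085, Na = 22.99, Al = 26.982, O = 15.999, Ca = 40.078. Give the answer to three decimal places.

2.682 Si apfu

7.88 wt% Na2O ÷ 61.979 g/mol = 0.12714 mol, giving 0.25428 Na and 0.12714 O.
6.75 wt% CaO ÷ 56.077 g/mol = 0.12037 mol, giving 0.12037 Ca and 0.12037 O.
25.36 wt% Al2O3 ÷ 101.961 g/mol = 0.24872 mol, giving 0.49744 Al and 0.74616 O.
60.76 wt% SiO2 ÷ 60.083 g/mol = 1.01127 mol, giving 1.01127 Si and 2.02254 O.
Oxygen sums to 3.01621; scaling by 8/3.01621 = 2.65234 puts the formula on 8 O.
Si: 1.01127 × 2.65234 = 2.682 atoms per formula unit.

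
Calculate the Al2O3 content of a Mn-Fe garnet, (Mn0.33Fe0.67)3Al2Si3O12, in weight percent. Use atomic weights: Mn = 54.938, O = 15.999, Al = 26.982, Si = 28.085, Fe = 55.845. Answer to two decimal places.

Molar mass of (Mn0.33Fe0.67)3Al2Si3O12 = 0.99*54.938 + 2.01*55.845 + 2*26.982 + 3*28.085 + 12*15.999 = 496.844 g/mol.
Each formula unit contains 2 Al, equivalent to 2/2 = 1.0000 mol Al2O3.
M(Al2O3) = 2×26.982 + 3×15.999 = 101.961 g/mol.
Mass of Al2O3 per formula unit = 1.0000 × 101.961 = 101.961 g.
Al2O3 wt% = 101.961 / 496.844 × 100 = 20.52%.

20.52 wt%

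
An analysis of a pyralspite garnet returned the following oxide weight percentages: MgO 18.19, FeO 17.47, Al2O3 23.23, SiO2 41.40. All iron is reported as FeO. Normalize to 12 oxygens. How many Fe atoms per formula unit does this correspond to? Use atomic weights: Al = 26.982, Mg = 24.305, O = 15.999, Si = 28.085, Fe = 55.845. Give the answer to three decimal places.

18.19 wt% MgO ÷ 40.304 g/mol = 0.45132 mol, giving 0.45132 Mg and 0.45132 O.
17.47 wt% FeO ÷ 71.844 g/mol = 0.24317 mol, giving 0.24317 Fe and 0.24317 O.
23.23 wt% Al2O3 ÷ 101.961 g/mol = 0.22783 mol, giving 0.45566 Al and 0.68349 O.
41.40 wt% SiO2 ÷ 60.083 g/mol = 0.68905 mol, giving 0.68905 Si and 1.37810 O.
Oxygen sums to 2.75608; scaling by 12/2.75608 = 4.35401 puts the formula on 12 O.
Fe: 0.24317 × 4.35401 = 1.059 atoms per formula unit.

1.059 Fe apfu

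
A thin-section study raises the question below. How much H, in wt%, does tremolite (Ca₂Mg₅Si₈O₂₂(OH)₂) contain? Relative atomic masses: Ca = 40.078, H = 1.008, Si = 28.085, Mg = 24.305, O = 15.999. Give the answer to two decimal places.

0.25 wt%

M(Ca₂Mg₅Si₈O₂₂(OH)₂) = 812.353 g/mol.
H contributes 2 × 1.008 = 2.016 g per mole.
2.016/812.353 = 0.0025 → 0.25%.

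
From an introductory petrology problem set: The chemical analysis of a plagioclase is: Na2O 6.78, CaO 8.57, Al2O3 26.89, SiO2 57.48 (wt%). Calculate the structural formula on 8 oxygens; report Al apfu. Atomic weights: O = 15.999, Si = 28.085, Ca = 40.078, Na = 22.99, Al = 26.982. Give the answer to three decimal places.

Na2O (M=61.979): mol = 0.10939; Na = 0.21878, O = 0.10939.
CaO (M=56.077): mol = 0.15283; Ca = 0.15283, O = 0.15283.
Al2O3 (M=101.961): mol = 0.26373; Al = 0.52746, O = 0.79119.
SiO2 (M=60.083): mol = 0.95668; Si = 0.95668, O = 1.91336.
ΣO = 2.96677; factor = 8/ΣO = 2.69654.
Al apfu = 0.52746 × 2.69654 = 1.422.

1.422 Al apfu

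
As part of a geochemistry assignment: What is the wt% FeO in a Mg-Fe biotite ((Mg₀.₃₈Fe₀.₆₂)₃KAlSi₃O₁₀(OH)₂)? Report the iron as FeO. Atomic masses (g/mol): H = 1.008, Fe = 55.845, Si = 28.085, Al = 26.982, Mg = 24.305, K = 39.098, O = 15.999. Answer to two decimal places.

28.08 wt%

M((Mg₀.₃₈Fe₀.₆₂)₃KAlSi₃O₁₀(OH)₂) = 475.918 g/mol; M(FeO) = 71.844 g/mol.
Moles FeO per formula unit = 1.86 Fe ÷ 1 = 1.8600.
FeO fraction = (1.8600 × 71.844) / 475.918 = 133.630/475.918 = 0.2808.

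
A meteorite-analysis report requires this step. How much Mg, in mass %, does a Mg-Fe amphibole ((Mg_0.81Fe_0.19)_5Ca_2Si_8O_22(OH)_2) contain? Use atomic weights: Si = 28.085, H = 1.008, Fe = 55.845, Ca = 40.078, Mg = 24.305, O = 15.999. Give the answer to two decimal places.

11.69 mass %

Formula mass = 4.05×24.305 + 0.95×55.845 + 2×40.078 + 8×28.085 + 24×15.999 + 2×1.008 = 842.316 g/mol, of which 98.435 g is Mg.
So Mg makes up 98.435/842.316 = 0.1169 of the mass, i.e. 11.69%.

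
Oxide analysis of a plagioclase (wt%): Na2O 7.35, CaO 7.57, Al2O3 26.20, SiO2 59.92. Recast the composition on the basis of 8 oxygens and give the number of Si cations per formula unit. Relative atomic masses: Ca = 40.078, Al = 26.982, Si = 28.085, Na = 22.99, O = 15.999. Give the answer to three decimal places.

2.643 Si apfu

7.35 wt% Na2O ÷ 61.979 g/mol = 0.11859 mol, giving 0.23718 Na and 0.11859 O.
7.57 wt% CaO ÷ 56.077 g/mol = 0.13499 mol, giving 0.13499 Ca and 0.13499 O.
26.20 wt% Al2O3 ÷ 101.961 g/mol = 0.25696 mol, giving 0.51392 Al and 0.77088 O.
59.92 wt% SiO2 ÷ 60.083 g/mol = 0.99729 mol, giving 0.99729 Si and 1.99458 O.
Oxygen sums to 3.01904; scaling by 8/3.01904 = 2.64985 puts the formula on 8 O.
Si: 0.99729 × 2.64985 = 2.643 atoms per formula unit.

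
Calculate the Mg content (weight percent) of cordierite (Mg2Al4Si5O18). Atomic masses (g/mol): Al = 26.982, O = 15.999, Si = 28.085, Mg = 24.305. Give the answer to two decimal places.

Molar mass of Mg2Al4Si5O18: 2×24.305 + 4×26.982 + 5×28.085 + 18×15.999 = 584.945 g/mol.
Mass of Mg per formula unit: 2 × 24.305 = 48.610 g.
Weight fraction Mg = 48.610 / 584.945 = 0.0831.

8.31 weight percent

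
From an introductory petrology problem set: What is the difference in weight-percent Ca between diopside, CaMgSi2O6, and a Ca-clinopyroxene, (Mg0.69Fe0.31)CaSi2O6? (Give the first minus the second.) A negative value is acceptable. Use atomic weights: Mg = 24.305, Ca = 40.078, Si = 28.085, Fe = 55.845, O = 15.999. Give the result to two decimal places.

0.80 percentage points

First mineral: 40.078 g Ca in 216.547 g formula = 18.51 wt% Ca.
Second mineral: 40.078 g Ca in 226.324 g formula = 17.71 wt% Ca.
18.51% − 17.71% gives a difference of 0.80 percentage points.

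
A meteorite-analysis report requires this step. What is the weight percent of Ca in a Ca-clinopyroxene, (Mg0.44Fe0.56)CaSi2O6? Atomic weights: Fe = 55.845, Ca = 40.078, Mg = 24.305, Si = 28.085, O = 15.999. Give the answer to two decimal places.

M((Mg0.44Fe0.56)CaSi2O6) = 234.209 g/mol.
Ca contributes 1 × 40.078 = 40.078 g per mole.
40.078/234.209 = 0.1711 → 17.11%.

17.11 mass %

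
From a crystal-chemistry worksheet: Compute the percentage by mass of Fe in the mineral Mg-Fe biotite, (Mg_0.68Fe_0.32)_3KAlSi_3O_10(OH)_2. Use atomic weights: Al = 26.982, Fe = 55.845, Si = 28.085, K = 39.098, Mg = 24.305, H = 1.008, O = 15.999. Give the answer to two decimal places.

M((Mg_0.68Fe_0.32)_3KAlSi_3O_10(OH)_2) = 447.532 g/mol.
Fe contributes 0.96 × 55.845 = 53.611 g per mole.
53.611/447.532 = 0.1198 → 11.98%.

11.98 weight percent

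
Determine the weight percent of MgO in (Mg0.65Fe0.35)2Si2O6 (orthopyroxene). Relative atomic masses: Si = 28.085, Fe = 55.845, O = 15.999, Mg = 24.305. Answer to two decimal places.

23.51 wt%

M((Mg0.65Fe0.35)2Si2O6) = 222.852 g/mol; M(MgO) = 40.304 g/mol.
Moles MgO per formula unit = 1.30 Mg ÷ 1 = 1.3000.
MgO fraction = (1.3000 × 40.304) / 222.852 = 52.395/222.852 = 0.2351.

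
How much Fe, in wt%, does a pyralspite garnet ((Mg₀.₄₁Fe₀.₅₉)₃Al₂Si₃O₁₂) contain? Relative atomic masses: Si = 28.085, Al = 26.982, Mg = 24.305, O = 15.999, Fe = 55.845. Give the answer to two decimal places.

21.54 wt%

M((Mg₀.₄₁Fe₀.₅₉)₃Al₂Si₃O₁₂) = 458.948 g/mol.
Fe contributes 1.77 × 55.845 = 98.846 g per mole.
98.846/458.948 = 0.2154 → 21.54%.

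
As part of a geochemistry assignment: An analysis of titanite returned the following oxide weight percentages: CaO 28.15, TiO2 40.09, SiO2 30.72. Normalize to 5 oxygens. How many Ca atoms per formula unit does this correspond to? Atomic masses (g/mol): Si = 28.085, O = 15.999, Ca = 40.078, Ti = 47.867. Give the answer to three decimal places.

0.993 Ca apfu

28.15 wt% CaO ÷ 56.077 g/mol = 0.50199 mol, giving 0.50199 Ca and 0.50199 O.
40.09 wt% TiO2 ÷ 79.865 g/mol = 0.50197 mol, giving 0.50197 Ti and 1.00394 O.
30.72 wt% SiO2 ÷ 60.083 g/mol = 0.51129 mol, giving 0.51129 Si and 1.02258 O.
Oxygen sums to 2.52851; scaling by 5/2.52851 = 1.97745 puts the formula on 5 O.
Ca: 0.50199 × 1.97745 = 0.993 atoms per formula unit.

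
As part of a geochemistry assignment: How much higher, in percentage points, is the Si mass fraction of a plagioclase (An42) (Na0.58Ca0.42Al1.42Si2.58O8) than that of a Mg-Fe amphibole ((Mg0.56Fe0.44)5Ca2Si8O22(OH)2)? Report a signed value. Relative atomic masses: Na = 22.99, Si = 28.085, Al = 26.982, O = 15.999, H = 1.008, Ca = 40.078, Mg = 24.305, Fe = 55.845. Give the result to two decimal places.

1.46 percentage points

Si in Na0.58Ca0.42Al1.42Si2.58O8: molar mass 268.933 g/mol; 2.58×28.085 = 72.459 g → 26.94 wt%.
Si in (Mg0.56Fe0.44)5Ca2Si8O22(OH)2: molar mass 881.741 g/mol; 8×28.085 = 224.680 g → 25.48 wt%.
Difference = 26.94 − 25.48 = 1.46 percentage points.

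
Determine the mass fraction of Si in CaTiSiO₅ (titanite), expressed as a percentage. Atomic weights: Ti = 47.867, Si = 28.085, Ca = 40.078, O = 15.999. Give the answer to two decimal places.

14.33 mass %

Formula mass = 1·40.078 + 1·47.867 + 1·28.085 + 5·15.999 = 196.025 g/mol, of which 28.085 g is Si.
So Si makes up 28.085/196.025 = 0.1433 of the mass, i.e. 14.33%.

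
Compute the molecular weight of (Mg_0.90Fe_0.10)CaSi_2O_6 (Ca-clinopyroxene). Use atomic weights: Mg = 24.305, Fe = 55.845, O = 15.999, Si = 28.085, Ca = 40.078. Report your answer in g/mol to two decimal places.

M = 0.90·24.305 + 0.10·55.845 + 1·40.078 + 2·28.085 + 6·15.999

219.70 g/mol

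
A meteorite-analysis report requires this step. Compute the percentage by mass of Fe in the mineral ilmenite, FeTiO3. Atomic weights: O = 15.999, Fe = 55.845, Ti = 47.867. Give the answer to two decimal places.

36.81 weight percent

Formula mass = 1×55.845 + 1×47.867 + 3×15.999 = 151.709 g/mol, of which 55.845 g is Fe.
So Fe makes up 55.845/151.709 = 0.3681 of the mass, i.e. 36.81%.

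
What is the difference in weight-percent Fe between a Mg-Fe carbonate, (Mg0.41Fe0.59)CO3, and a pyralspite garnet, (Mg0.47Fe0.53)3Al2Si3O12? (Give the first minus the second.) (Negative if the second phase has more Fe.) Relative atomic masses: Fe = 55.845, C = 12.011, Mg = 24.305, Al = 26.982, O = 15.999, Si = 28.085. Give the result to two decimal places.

First mineral: 32.949 g Fe in 102.922 g formula = 32.01 wt% Fe.
Second mineral: 88.794 g Fe in 453.271 g formula = 19.59 wt% Fe.
32.01% − 19.59% gives a difference of 12.42 percentage points.

12.42 percentage points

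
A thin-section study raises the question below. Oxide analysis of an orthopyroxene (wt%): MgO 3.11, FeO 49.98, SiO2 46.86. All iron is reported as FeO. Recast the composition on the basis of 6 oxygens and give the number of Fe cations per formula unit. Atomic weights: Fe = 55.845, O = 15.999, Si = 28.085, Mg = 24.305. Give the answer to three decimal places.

MgO (M=40.304): mol = 0.07716; Mg = 0.07716, O = 0.07716.
FeO (M=71.844): mol = 0.69567; Fe = 0.69567, O = 0.69567.
SiO2 (M=60.083): mol = 0.77992; Si = 0.77992, O = 1.55984.
ΣO = 2.33267; factor = 6/ΣO = 2.57216.
Fe apfu = 0.69567 × 2.57216 = 1.789.

1.789 Fe apfu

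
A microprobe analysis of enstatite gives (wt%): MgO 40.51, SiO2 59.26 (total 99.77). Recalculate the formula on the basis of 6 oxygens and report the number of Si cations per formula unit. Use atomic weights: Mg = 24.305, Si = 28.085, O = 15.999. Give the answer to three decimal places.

MgO: 40.51/40.304 = 1.00511 mol → 1.00511 mol Mg, 1.00511 mol O.
SiO2: 59.26/60.083 = 0.98630 mol → 0.98630 mol Si, 1.97260 mol O.
Total oxygen = 2.97771 mol. Normalization factor = 6/2.97771 = 2.01497.
Si per 6 O = 0.98630 × 2.01497 = 1.987.

1.987 Si apfu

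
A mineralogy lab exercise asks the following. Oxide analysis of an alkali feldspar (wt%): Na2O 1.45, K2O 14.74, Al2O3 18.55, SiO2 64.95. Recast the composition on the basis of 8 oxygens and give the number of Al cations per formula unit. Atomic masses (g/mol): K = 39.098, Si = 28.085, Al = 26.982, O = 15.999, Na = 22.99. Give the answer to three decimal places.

1.008 Al apfu

1.45 wt% Na2O ÷ 61.979 g/mol = 0.02340 mol, giving 0.04680 Na and 0.02340 O.
14.74 wt% K2O ÷ 94.195 g/mol = 0.15648 mol, giving 0.31296 K and 0.15648 O.
18.55 wt% Al2O3 ÷ 101.961 g/mol = 0.18193 mol, giving 0.36386 Al and 0.54579 O.
64.95 wt% SiO2 ÷ 60.083 g/mol = 1.08100 mol, giving 1.08100 Si and 2.16200 O.
Oxygen sums to 2.88767; scaling by 8/2.88767 = 2.77040 puts the formula on 8 O.
Al: 0.36386 × 2.77040 = 1.008 atoms per formula unit.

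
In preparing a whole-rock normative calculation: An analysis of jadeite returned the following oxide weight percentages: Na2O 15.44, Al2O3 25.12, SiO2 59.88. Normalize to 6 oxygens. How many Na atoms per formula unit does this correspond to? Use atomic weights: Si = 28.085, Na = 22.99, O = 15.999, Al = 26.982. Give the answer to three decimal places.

1.003 Na apfu

Na2O (M=61.979): mol = 0.24912; Na = 0.49824, O = 0.24912.
Al2O3 (M=101.961): mol = 0.24637; Al = 0.49274, O = 0.73911.
SiO2 (M=60.083): mol = 0.99662; Si = 0.99662, O = 1.99324.
ΣO = 2.98147; factor = 6/ΣO = 2.01243.
Na apfu = 0.49824 × 2.01243 = 1.003.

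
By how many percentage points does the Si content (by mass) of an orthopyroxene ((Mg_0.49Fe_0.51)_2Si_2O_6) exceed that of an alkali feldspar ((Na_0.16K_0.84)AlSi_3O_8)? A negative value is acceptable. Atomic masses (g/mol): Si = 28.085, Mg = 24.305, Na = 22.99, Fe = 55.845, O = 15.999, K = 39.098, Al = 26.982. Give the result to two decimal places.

M((Mg_0.49Fe_0.51)_2Si_2O_6) = 232.945 g/mol, so wt% Si = 56.170/232.945 × 100 = 24.11%.
M((Na_0.16K_0.84)AlSi_3O_8) = 275.750 g/mol, so wt% Si = 84.255/275.750 × 100 = 30.55%.
24.11 − 30.55 = -6.44 pp.

-6.44 percentage points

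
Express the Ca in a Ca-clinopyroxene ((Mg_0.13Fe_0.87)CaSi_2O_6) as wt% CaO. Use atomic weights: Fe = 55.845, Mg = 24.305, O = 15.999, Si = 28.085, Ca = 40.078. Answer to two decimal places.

22.98 wt%

Formula mass = 243.987 g/mol.
1 Ca → 1.0000 mol CaO per formula unit; M(CaO) = 56.077, so CaO mass = 56.077 g.
56.077/243.987 × 100 = 22.98 wt%.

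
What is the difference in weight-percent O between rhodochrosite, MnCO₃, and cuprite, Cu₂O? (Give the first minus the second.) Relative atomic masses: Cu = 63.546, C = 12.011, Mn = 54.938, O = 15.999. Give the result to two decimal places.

M(MnCO₃) = 114.946 g/mol, so wt% O = 47.997/114.946 × 100 = 41.76%.
M(Cu₂O) = 143.091 g/mol, so wt% O = 15.999/143.091 × 100 = 11.18%.
41.76 − 11.18 = 30.58 pp.

30.58 percentage points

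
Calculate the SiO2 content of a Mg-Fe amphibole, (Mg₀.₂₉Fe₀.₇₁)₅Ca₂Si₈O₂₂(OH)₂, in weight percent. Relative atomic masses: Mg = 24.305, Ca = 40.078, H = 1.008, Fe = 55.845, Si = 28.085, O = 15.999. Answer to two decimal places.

Molar mass of (Mg₀.₂₉Fe₀.₇₁)₅Ca₂Si₈O₂₂(OH)₂ = 1.45*24.305 + 3.55*55.845 + 2*40.078 + 8*28.085 + 24*15.999 + 2*1.008 = 924.320 g/mol.
Each formula unit contains 8 Si, equivalent to 8/1 = 8.0000 mol SiO2.
M(SiO2) = 1×28.085 + 2×15.999 = 60.083 g/mol.
Mass of SiO2 per formula unit = 8.0000 × 60.083 = 480.664 g.
SiO2 wt% = 480.664 / 924.320 × 100 = 52.00%.

52.00 wt%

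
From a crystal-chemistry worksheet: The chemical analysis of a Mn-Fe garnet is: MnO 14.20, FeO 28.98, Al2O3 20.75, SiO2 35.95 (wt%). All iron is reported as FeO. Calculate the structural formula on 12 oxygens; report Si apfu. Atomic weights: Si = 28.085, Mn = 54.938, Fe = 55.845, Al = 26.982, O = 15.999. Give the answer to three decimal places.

2.978 Si apfu

14.20 wt% MnO ÷ 70.937 g/mol = 0.20018 mol, giving 0.20018 Mn and 0.20018 O.
28.98 wt% FeO ÷ 71.844 g/mol = 0.40337 mol, giving 0.40337 Fe and 0.40337 O.
20.75 wt% Al2O3 ÷ 101.961 g/mol = 0.20351 mol, giving 0.40702 Al and 0.61053 O.
35.95 wt% SiO2 ÷ 60.083 g/mol = 0.59834 mol, giving 0.59834 Si and 1.19668 O.
Oxygen sums to 2.41076; scaling by 12/2.41076 = 4.97768 puts the formula on 12 O.
Si: 0.59834 × 4.97768 = 2.978 atoms per formula unit.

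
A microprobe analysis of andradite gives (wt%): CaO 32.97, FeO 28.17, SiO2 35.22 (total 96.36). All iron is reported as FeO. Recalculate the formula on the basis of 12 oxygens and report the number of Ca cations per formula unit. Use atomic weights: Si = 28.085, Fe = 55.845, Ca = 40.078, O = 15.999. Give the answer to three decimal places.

32.97 wt% CaO ÷ 56.077 g/mol = 0.58794 mol, giving 0.58794 Ca and 0.58794 O.
28.17 wt% FeO ÷ 71.844 g/mol = 0.39210 mol, giving 0.39210 Fe and 0.39210 O.
35.22 wt% SiO2 ÷ 60.083 g/mol = 0.58619 mol, giving 0.58619 Si and 1.17238 O.
Oxygen sums to 2.15242; scaling by 12/2.15242 = 5.57512 puts the formula on 12 O.
Ca: 0.58794 × 5.57512 = 3.278 atoms per formula unit.

3.278 Ca apfu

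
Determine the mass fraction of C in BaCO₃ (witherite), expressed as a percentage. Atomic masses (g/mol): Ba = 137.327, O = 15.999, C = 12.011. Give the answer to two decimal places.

6.09 weight percent

Formula mass = 1*137.327 + 1*12.011 + 3*15.999 = 197.335 g/mol, of which 12.011 g is C.
So C makes up 12.011/197.335 = 0.0609 of the mass, i.e. 6.09%.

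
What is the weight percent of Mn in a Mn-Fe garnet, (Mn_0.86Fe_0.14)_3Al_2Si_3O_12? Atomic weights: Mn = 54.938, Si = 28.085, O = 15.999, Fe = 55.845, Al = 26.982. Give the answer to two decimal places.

M((Mn_0.86Fe_0.14)_3Al_2Si_3O_12) = 495.402 g/mol.
Mn contributes 2.58 × 54.938 = 141.740 g per mole.
141.740/495.402 = 0.2861 → 28.61%.

28.61 mass %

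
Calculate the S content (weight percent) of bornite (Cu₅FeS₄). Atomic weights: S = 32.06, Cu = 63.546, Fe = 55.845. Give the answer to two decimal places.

25.56 weight percent

Formula mass = 5*63.546 + 1*55.845 + 4*32.06 = 501.815 g/mol, of which 128.240 g is S.
So S makes up 128.240/501.815 = 0.2556 of the mass, i.e. 25.56%.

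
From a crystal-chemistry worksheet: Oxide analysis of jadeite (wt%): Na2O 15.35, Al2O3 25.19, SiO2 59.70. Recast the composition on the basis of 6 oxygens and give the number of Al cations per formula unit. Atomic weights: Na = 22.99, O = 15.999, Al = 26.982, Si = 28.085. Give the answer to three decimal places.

0.996 Al apfu

Na2O (M=61.979): mol = 0.24766; Na = 0.49532, O = 0.24766.
Al2O3 (M=101.961): mol = 0.24706; Al = 0.49412, O = 0.74118.
SiO2 (M=60.083): mol = 0.99363; Si = 0.99363, O = 1.98726.
ΣO = 2.97610; factor = 6/ΣO = 2.01606.
Al apfu = 0.49412 × 2.01606 = 0.996.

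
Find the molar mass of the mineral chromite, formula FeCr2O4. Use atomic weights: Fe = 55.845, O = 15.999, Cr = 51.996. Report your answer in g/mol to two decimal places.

223.83 g/mol

The formula mass is the sum 1(55.845) + 2(51.996) + 4(15.999).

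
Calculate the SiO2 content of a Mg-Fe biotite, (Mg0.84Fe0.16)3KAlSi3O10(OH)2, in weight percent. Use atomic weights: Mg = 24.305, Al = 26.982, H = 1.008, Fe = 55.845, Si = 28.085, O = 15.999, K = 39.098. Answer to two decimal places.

Molar mass of (Mg0.84Fe0.16)3KAlSi3O10(OH)2 = 2.52*24.305 + 0.48*55.845 + 1*39.098 + 1*26.982 + 3*28.085 + 12*15.999 + 2*1.008 = 432.393 g/mol.
Each formula unit contains 3 Si, equivalent to 3/1 = 3.0000 mol SiO2.
M(SiO2) = 1×28.085 + 2×15.999 = 60.083 g/mol.
Mass of SiO2 per formula unit = 3.0000 × 60.083 = 180.249 g.
SiO2 wt% = 180.249 / 432.393 × 100 = 41.69%.

41.69 wt%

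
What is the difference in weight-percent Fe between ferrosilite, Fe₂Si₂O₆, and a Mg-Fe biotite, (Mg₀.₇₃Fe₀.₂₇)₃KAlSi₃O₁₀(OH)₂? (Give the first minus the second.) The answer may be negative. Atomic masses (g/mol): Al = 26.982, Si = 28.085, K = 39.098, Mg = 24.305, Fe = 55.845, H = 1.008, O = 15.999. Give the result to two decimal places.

First mineral: 111.690 g Fe in 263.854 g formula = 42.33 wt% Fe.
Second mineral: 45.234 g Fe in 442.801 g formula = 10.22 wt% Fe.
42.33% − 10.22% gives a difference of 32.11 percentage points.

32.11 percentage points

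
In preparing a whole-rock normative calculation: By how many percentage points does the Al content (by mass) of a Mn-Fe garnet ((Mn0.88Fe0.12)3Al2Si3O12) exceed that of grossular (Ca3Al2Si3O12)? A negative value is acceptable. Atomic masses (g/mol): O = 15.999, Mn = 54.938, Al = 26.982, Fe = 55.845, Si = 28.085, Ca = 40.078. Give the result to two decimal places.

-1.09 percentage points

M((Mn0.88Fe0.12)3Al2Si3O12) = 495.348 g/mol, so wt% Al = 53.964/495.348 × 100 = 10.89%.
M(Ca3Al2Si3O12) = 450.441 g/mol, so wt% Al = 53.964/450.441 × 100 = 11.98%.
10.89 − 11.98 = -1.09 pp.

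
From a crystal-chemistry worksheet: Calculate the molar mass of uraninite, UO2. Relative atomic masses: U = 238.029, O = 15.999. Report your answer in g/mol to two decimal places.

The formula mass is the sum 1(238.029) + 2(15.999).

270.03 g/mol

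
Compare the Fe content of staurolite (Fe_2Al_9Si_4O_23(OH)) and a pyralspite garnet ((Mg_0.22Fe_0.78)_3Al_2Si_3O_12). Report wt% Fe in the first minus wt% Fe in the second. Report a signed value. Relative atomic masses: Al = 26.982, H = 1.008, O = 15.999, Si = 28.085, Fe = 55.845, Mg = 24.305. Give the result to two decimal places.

-14.29 percentage points

First mineral: 111.690 g Fe in 851.852 g formula = 13.11 wt% Fe.
Second mineral: 130.677 g Fe in 476.926 g formula = 27.40 wt% Fe.
13.11% − 27.40% gives a difference of -14.29 percentage points.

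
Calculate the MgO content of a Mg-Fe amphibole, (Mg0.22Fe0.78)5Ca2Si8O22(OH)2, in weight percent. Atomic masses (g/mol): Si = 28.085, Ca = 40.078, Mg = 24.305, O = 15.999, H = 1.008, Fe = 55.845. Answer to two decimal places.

Molar mass of (Mg0.22Fe0.78)5Ca2Si8O22(OH)2 = 1.10×24.305 + 3.90×55.845 + 2×40.078 + 8×28.085 + 24×15.999 + 2×1.008 = 935.359 g/mol.
Each formula unit contains 1.10 Mg, equivalent to 1.10/1 = 1.1000 mol MgO.
M(MgO) = 1×24.305 + 1×15.999 = 40.304 g/mol.
Mass of MgO per formula unit = 1.1000 × 40.304 = 44.334 g.
MgO wt% = 44.334 / 935.359 × 100 = 4.74%.

4.74 wt%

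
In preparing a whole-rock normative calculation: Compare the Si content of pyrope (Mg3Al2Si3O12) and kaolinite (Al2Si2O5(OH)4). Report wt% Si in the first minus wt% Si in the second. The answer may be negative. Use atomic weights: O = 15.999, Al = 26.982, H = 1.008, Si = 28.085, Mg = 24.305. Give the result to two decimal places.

-0.86 percentage points

Si in Mg3Al2Si3O12: molar mass 403.122 g/mol; 3×28.085 = 84.255 g → 20.90 wt%.
Si in Al2Si2O5(OH)4: molar mass 258.157 g/mol; 2×28.085 = 56.170 g → 21.76 wt%.
Difference = 20.90 − 21.76 = -0.86 percentage points.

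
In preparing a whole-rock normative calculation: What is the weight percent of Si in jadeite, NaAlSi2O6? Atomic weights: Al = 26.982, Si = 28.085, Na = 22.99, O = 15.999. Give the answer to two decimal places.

27.79 weight percent

Molar mass of NaAlSi2O6: 1×22.99 + 1×26.982 + 2×28.085 + 6×15.999 = 202.136 g/mol.
Mass of Si per formula unit: 2 × 28.085 = 56.170 g.
Weight fraction Si = 56.170 / 202.136 = 0.2779.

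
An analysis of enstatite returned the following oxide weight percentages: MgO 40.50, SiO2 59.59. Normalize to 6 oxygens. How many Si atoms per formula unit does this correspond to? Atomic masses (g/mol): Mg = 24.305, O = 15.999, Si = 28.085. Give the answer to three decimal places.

1.991 Si apfu

MgO (M=40.304): mol = 1.00486; Mg = 1.00486, O = 1.00486.
SiO2 (M=60.083): mol = 0.99179; Si = 0.99179, O = 1.98358.
ΣO = 2.98844; factor = 6/ΣO = 2.00774.
Si apfu = 0.99179 × 2.00774 = 1.991.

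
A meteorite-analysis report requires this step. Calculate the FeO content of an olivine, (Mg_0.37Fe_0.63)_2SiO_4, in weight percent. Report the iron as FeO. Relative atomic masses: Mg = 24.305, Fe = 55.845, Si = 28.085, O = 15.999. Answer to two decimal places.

50.17 wt%

M((Mg_0.37Fe_0.63)_2SiO_4) = 180.431 g/mol; M(FeO) = 71.844 g/mol.
Moles FeO per formula unit = 1.26 Fe ÷ 1 = 1.2600.
FeO fraction = (1.2600 × 71.844) / 180.431 = 90.523/180.431 = 0.5017.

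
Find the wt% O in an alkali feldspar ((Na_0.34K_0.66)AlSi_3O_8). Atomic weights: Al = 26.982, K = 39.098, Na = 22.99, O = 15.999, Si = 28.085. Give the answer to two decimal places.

Formula mass = 0.34*22.99 + 0.66*39.098 + 1*26.982 + 3*28.085 + 8*15.999 = 272.850 g/mol, of which 127.992 g is O.
So O makes up 127.992/272.850 = 0.4691 of the mass, i.e. 46.91%.

46.91 weight percent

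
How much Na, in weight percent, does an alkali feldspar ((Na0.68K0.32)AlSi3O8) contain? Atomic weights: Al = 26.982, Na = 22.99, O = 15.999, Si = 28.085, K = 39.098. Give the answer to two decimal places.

Molar mass of (Na0.68K0.32)AlSi3O8: 0.68×22.99 + 0.32×39.098 + 1×26.982 + 3×28.085 + 8×15.999 = 267.374 g/mol.
Mass of Na per formula unit: 0.68 × 22.99 = 15.633 g.
Weight fraction Na = 15.633 / 267.374 = 0.0585.

5.85 weight percent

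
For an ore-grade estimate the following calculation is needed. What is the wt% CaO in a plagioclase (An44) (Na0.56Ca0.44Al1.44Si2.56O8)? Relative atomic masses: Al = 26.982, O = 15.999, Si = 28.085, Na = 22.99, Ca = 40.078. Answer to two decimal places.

9.16 wt%

Formula mass = 269.252 g/mol.
0.44 Ca → 0.4400 mol CaO per formula unit; M(CaO) = 56.077, so CaO mass = 24.674 g.
24.674/269.252 × 100 = 9.16 wt%.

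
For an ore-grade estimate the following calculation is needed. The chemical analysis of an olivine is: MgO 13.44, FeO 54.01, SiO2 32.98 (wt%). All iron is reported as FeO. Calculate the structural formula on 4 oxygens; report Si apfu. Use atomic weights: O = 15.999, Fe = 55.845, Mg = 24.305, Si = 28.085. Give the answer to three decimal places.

MgO (M=40.304): mol = 0.33347; Mg = 0.33347, O = 0.33347.
FeO (M=71.844): mol = 0.75177; Fe = 0.75177, O = 0.75177.
SiO2 (M=60.083): mol = 0.54891; Si = 0.54891, O = 1.09782.
ΣO = 2.18306; factor = 4/ΣO = 1.83229.
Si apfu = 0.54891 × 1.83229 = 1.006.

1.006 Si apfu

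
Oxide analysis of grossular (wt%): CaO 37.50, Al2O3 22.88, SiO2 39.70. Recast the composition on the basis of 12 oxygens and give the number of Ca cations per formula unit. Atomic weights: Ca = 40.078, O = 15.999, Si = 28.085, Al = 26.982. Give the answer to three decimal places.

CaO (M=56.077): mol = 0.66872; Ca = 0.66872, O = 0.66872.
Al2O3 (M=101.961): mol = 0.22440; Al = 0.44880, O = 0.67320.
SiO2 (M=60.083): mol = 0.66075; Si = 0.66075, O = 1.32150.
ΣO = 2.66342; factor = 12/ΣO = 4.50549.
Ca apfu = 0.66872 × 4.50549 = 3.013.

3.013 Ca apfu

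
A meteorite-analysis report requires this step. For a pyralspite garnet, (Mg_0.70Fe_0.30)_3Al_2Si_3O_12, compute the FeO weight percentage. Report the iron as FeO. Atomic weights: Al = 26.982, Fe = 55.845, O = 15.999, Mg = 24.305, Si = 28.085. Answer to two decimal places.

14.98 wt%

Molar mass of (Mg_0.70Fe_0.30)_3Al_2Si_3O_12 = 2.10×24.305 + 0.90×55.845 + 2×26.982 + 3×28.085 + 12×15.999 = 431.508 g/mol.
Each formula unit contains 0.90 Fe, equivalent to 0.90/1 = 0.9000 mol FeO.
M(FeO) = 1×55.845 + 1×15.999 = 71.844 g/mol.
Mass of FeO per formula unit = 0.9000 × 71.844 = 64.660 g.
FeO wt% = 64.660 / 431.508 × 100 = 14.98%.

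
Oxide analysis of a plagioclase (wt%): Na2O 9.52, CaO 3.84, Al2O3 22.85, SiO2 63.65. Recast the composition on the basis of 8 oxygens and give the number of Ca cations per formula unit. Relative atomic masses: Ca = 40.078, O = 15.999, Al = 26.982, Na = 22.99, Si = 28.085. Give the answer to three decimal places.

0.182 Ca apfu

9.52 wt% Na2O ÷ 61.979 g/mol = 0.15360 mol, giving 0.30720 Na and 0.15360 O.
3.84 wt% CaO ÷ 56.077 g/mol = 0.06848 mol, giving 0.06848 Ca and 0.06848 O.
22.85 wt% Al2O3 ÷ 101.961 g/mol = 0.22411 mol, giving 0.44822 Al and 0.67233 O.
63.65 wt% SiO2 ÷ 60.083 g/mol = 1.05937 mol, giving 1.05937 Si and 2.11874 O.
Oxygen sums to 3.01315; scaling by 8/3.01315 = 2.65503 puts the formula on 8 O.
Ca: 0.06848 × 2.65503 = 0.182 atoms per formula unit.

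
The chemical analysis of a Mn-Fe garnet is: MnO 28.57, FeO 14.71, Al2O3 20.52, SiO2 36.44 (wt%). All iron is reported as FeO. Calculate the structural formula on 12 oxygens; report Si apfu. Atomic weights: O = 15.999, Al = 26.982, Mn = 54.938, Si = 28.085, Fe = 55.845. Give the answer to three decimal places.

3.002 Si apfu

MnO (M=70.937): mol = 0.40275; Mn = 0.40275, O = 0.40275.
FeO (M=71.844): mol = 0.20475; Fe = 0.20475, O = 0.20475.
Al2O3 (M=101.961): mol = 0.20125; Al = 0.40250, O = 0.60375.
SiO2 (M=60.083): mol = 0.60649; Si = 0.60649, O = 1.21298.
ΣO = 2.42423; factor = 12/ΣO = 4.95003.
Si apfu = 0.60649 × 4.95003 = 3.002.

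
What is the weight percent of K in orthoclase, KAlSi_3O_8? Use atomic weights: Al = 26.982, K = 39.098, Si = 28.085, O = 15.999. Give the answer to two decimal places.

M(KAlSi_3O_8) = 278.327 g/mol.
K contributes 1 × 39.098 = 39.098 g per mole.
39.098/278.327 = 0.1405 → 14.05%.

14.05 mass %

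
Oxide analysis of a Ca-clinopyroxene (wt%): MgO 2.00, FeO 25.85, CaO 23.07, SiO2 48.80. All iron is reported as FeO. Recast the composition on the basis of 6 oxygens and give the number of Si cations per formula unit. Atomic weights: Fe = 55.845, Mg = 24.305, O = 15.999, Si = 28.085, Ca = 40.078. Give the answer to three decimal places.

2.00 wt% MgO ÷ 40.304 g/mol = 0.04962 mol, giving 0.04962 Mg and 0.04962 O.
25.85 wt% FeO ÷ 71.844 g/mol = 0.35981 mol, giving 0.35981 Fe and 0.35981 O.
23.07 wt% CaO ÷ 56.077 g/mol = 0.41140 mol, giving 0.41140 Ca and 0.41140 O.
48.80 wt% SiO2 ÷ 60.083 g/mol = 0.81221 mol, giving 0.81221 Si and 1.62442 O.
Oxygen sums to 2.44525; scaling by 6/2.44525 = 2.45374 puts the formula on 6 O.
Si: 0.81221 × 2.45374 = 1.993 atoms per formula unit.

1.993 Si apfu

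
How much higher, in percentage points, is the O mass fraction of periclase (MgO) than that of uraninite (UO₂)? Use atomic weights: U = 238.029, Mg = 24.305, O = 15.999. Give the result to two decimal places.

M(MgO) = 40.304 g/mol, so wt% O = 15.999/40.304 × 100 = 39.70%.
M(UO₂) = 270.027 g/mol, so wt% O = 31.998/270.027 × 100 = 11.85%.
39.70 − 11.85 = 27.85 pp.

27.85 percentage points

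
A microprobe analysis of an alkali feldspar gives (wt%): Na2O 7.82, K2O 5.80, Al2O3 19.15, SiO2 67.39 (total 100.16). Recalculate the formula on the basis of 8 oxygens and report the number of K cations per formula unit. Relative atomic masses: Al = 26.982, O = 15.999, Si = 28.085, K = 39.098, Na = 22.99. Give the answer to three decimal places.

0.329 K apfu

7.82 wt% Na2O ÷ 61.979 g/mol = 0.12617 mol, giving 0.25234 Na and 0.12617 O.
5.80 wt% K2O ÷ 94.195 g/mol = 0.06157 mol, giving 0.12314 K and 0.06157 O.
19.15 wt% Al2O3 ÷ 101.961 g/mol = 0.18782 mol, giving 0.37564 Al and 0.56346 O.
67.39 wt% SiO2 ÷ 60.083 g/mol = 1.12162 mol, giving 1.12162 Si and 2.24324 O.
Oxygen sums to 2.99444; scaling by 8/2.99444 = 2.67162 puts the formula on 8 O.
K: 0.12314 × 2.67162 = 0.329 atoms per formula unit.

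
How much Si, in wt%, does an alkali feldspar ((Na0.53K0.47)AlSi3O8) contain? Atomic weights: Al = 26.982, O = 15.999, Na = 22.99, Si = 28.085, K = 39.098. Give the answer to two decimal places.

31.23 wt%

Molar mass of (Na0.53K0.47)AlSi3O8: 0.53×22.99 + 0.47×39.098 + 1×26.982 + 3×28.085 + 8×15.999 = 269.790 g/mol.
Mass of Si per formula unit: 3 × 28.085 = 84.255 g.
Weight fraction Si = 84.255 / 269.790 = 0.3123.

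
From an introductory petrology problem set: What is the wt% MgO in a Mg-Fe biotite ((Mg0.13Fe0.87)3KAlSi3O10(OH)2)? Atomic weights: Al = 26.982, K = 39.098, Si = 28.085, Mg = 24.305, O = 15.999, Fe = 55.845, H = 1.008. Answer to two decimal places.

3.15 wt%

Formula mass = 499.573 g/mol.
0.39 Mg → 0.3900 mol MgO per formula unit; M(MgO) = 40.304, so MgO mass = 15.719 g.
15.719/499.573 × 100 = 3.15 wt%.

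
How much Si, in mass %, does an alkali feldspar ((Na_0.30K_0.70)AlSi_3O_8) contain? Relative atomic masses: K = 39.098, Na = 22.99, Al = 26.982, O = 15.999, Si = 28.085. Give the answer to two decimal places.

Molar mass of (Na_0.30K_0.70)AlSi_3O_8: 0.30×22.99 + 0.70×39.098 + 1×26.982 + 3×28.085 + 8×15.999 = 273.495 g/mol.
Mass of Si per formula unit: 3 × 28.085 = 84.255 g.
Weight fraction Si = 84.255 / 273.495 = 0.3081.

30.81 mass %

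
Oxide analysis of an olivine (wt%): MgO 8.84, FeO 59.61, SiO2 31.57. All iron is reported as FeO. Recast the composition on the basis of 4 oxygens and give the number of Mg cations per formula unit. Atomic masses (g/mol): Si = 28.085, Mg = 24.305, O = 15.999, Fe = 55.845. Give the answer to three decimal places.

MgO (M=40.304): mol = 0.21933; Mg = 0.21933, O = 0.21933.
FeO (M=71.844): mol = 0.82971; Fe = 0.82971, O = 0.82971.
SiO2 (M=60.083): mol = 0.52544; Si = 0.52544, O = 1.05088.
ΣO = 2.09992; factor = 4/ΣO = 1.90483.
Mg apfu = 0.21933 × 1.90483 = 0.418.

0.418 Mg apfu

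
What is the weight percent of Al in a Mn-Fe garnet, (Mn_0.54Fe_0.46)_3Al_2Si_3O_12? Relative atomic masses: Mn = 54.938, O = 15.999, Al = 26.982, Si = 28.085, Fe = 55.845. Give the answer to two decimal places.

Molar mass of (Mn_0.54Fe_0.46)_3Al_2Si_3O_12: 1.62×54.938 + 1.38×55.845 + 2×26.982 + 3×28.085 + 12×15.999 = 496.273 g/mol.
Mass of Al per formula unit: 2 × 26.982 = 53.964 g.
Weight fraction Al = 53.964 / 496.273 = 0.1087.

10.87 weight percent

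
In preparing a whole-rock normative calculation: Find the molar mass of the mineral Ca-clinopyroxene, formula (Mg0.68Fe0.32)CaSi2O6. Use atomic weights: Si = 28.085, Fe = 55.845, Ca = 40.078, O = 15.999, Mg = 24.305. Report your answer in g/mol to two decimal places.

226.64 g/mol

Mg: 0.68 × 24.305 = 16.5274
Fe: 0.32 × 55.845 = 17.8704
Ca: 1 × 40.078 = 40.0780
Si: 2 × 28.085 = 56.1700
O: 6 × 15.999 = 95.9940
Summing the contributions gives the formula mass.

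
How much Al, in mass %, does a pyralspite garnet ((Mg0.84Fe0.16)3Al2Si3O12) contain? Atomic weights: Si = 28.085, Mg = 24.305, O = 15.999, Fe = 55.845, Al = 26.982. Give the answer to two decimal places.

Formula mass = 2.52·24.305 + 0.48·55.845 + 2·26.982 + 3·28.085 + 12·15.999 = 418.261 g/mol, of which 53.964 g is Al.
So Al makes up 53.964/418.261 = 0.1290 of the mass, i.e. 12.90%.

12.90 mass %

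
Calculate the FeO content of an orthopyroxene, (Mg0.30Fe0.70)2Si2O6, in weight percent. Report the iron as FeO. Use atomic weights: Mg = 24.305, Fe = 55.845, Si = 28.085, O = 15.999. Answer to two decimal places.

Formula mass = 244.930 g/mol.
1.40 Fe → 1.4000 mol FeO per formula unit; M(FeO) = 71.844, so FeO mass = 100.582 g.
100.582/244.930 × 100 = 41.07 wt%.

41.07 wt%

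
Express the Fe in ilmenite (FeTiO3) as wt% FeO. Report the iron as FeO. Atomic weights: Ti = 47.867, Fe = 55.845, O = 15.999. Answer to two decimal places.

M(FeTiO3) = 151.709 g/mol; M(FeO) = 71.844 g/mol.
Moles FeO per formula unit = 1 Fe ÷ 1 = 1.0000.
FeO fraction = (1.0000 × 71.844) / 151.709 = 71.844/151.709 = 0.4736.

47.36 wt%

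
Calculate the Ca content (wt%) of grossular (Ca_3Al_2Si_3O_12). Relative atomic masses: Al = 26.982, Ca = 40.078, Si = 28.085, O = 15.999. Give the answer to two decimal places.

Molar mass of Ca_3Al_2Si_3O_12: 3*40.078 + 2*26.982 + 3*28.085 + 12*15.999 = 450.441 g/mol.
Mass of Ca per formula unit: 3 × 40.078 = 120.234 g.
Weight fraction Ca = 120.234 / 450.441 = 0.2669.

26.69 wt%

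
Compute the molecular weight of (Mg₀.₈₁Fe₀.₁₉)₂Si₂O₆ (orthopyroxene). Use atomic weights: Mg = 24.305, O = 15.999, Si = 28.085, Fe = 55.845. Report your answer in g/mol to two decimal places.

212.76 g/mol

The formula mass is the sum 1.62(24.305) + 0.38(55.845) + 2(28.085) + 6(15.999).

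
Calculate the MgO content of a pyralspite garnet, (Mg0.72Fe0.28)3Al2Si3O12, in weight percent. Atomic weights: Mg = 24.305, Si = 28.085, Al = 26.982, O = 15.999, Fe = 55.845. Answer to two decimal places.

M((Mg0.72Fe0.28)3Al2Si3O12) = 429.616 g/mol; M(MgO) = 40.304 g/mol.
Moles MgO per formula unit = 2.16 Mg ÷ 1 = 2.1600.
MgO fraction = (2.1600 × 40.304) / 429.616 = 87.057/429.616 = 0.2026.

20.26 wt%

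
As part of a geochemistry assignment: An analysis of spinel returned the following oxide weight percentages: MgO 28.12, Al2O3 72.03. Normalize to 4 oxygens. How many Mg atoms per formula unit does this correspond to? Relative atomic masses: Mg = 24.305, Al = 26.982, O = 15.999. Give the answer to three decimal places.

0.991 Mg apfu

MgO (M=40.304): mol = 0.69770; Mg = 0.69770, O = 0.69770.
Al2O3 (M=101.961): mol = 0.70645; Al = 1.41290, O = 2.11935.
ΣO = 2.81705; factor = 4/ΣO = 1.41993.
Mg apfu = 0.69770 × 1.41993 = 0.991.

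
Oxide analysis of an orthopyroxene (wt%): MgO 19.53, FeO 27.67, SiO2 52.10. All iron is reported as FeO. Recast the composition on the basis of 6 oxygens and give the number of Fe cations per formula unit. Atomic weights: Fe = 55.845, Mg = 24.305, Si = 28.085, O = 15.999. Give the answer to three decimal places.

0.887 Fe apfu

19.53 wt% MgO ÷ 40.304 g/mol = 0.48457 mol, giving 0.48457 Mg and 0.48457 O.
27.67 wt% FeO ÷ 71.844 g/mol = 0.38514 mol, giving 0.38514 Fe and 0.38514 O.
52.10 wt% SiO2 ÷ 60.083 g/mol = 0.86713 mol, giving 0.86713 Si and 1.73426 O.
Oxygen sums to 2.60397; scaling by 6/2.60397 = 2.30417 puts the formula on 6 O.
Fe: 0.38514 × 2.30417 = 0.887 atoms per formula unit.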